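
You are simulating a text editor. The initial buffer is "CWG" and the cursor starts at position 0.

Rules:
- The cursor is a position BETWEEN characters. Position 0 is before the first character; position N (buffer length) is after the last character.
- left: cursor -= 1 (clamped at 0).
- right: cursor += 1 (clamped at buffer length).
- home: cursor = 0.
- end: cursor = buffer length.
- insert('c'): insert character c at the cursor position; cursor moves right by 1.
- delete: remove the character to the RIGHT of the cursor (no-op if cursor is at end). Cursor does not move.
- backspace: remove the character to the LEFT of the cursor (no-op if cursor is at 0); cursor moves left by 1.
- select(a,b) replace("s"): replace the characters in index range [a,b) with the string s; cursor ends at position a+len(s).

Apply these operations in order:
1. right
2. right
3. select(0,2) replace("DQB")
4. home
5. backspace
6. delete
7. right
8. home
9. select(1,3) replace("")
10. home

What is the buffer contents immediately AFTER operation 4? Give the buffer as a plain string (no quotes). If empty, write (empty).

After op 1 (right): buf='CWG' cursor=1
After op 2 (right): buf='CWG' cursor=2
After op 3 (select(0,2) replace("DQB")): buf='DQBG' cursor=3
After op 4 (home): buf='DQBG' cursor=0

Answer: DQBG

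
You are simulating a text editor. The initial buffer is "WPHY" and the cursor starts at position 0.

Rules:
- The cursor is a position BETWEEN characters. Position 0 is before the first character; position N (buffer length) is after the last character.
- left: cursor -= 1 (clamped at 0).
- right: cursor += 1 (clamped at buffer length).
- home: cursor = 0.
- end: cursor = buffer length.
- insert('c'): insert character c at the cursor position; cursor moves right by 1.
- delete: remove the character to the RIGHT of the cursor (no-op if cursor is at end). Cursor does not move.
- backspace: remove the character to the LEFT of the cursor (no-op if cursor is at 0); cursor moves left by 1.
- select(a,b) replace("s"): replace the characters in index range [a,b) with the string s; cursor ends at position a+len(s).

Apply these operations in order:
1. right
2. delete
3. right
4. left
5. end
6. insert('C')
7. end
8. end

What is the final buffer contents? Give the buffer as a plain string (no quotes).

Answer: WHYC

Derivation:
After op 1 (right): buf='WPHY' cursor=1
After op 2 (delete): buf='WHY' cursor=1
After op 3 (right): buf='WHY' cursor=2
After op 4 (left): buf='WHY' cursor=1
After op 5 (end): buf='WHY' cursor=3
After op 6 (insert('C')): buf='WHYC' cursor=4
After op 7 (end): buf='WHYC' cursor=4
After op 8 (end): buf='WHYC' cursor=4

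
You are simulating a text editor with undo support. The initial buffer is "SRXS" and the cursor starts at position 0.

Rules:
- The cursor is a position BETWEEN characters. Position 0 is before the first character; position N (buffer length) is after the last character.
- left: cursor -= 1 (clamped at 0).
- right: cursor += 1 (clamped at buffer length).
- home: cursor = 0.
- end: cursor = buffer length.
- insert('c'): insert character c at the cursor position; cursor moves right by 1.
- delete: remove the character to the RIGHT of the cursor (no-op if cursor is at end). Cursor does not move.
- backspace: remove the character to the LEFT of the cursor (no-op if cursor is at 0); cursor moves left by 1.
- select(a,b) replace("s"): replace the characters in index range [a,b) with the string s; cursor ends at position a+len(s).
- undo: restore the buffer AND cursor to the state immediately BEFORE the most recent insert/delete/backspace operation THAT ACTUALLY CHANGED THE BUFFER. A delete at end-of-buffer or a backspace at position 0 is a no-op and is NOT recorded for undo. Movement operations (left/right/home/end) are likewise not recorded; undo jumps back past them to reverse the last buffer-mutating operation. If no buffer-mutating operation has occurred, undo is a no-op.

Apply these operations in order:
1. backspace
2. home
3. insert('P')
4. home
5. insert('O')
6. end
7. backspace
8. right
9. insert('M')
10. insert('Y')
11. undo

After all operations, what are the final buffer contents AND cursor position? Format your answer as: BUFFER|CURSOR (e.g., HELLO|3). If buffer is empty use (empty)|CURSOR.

Answer: OPSRXM|6

Derivation:
After op 1 (backspace): buf='SRXS' cursor=0
After op 2 (home): buf='SRXS' cursor=0
After op 3 (insert('P')): buf='PSRXS' cursor=1
After op 4 (home): buf='PSRXS' cursor=0
After op 5 (insert('O')): buf='OPSRXS' cursor=1
After op 6 (end): buf='OPSRXS' cursor=6
After op 7 (backspace): buf='OPSRX' cursor=5
After op 8 (right): buf='OPSRX' cursor=5
After op 9 (insert('M')): buf='OPSRXM' cursor=6
After op 10 (insert('Y')): buf='OPSRXMY' cursor=7
After op 11 (undo): buf='OPSRXM' cursor=6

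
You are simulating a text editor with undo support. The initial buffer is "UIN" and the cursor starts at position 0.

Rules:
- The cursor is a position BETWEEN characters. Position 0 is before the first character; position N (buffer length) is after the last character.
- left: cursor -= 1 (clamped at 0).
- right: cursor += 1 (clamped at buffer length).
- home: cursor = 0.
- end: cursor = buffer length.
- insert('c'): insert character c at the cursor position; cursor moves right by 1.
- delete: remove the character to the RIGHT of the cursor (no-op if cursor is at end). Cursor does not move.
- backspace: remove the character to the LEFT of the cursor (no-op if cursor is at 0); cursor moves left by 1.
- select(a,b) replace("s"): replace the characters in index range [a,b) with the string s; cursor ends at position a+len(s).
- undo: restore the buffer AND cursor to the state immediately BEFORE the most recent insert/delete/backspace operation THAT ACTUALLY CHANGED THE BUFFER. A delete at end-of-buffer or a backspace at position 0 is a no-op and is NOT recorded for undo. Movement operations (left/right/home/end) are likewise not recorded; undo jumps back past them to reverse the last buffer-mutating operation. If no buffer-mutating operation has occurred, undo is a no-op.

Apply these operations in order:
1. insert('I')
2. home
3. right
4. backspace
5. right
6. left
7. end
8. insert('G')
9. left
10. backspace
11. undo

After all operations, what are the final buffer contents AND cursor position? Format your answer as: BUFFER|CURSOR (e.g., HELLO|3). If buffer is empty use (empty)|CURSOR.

Answer: UING|3

Derivation:
After op 1 (insert('I')): buf='IUIN' cursor=1
After op 2 (home): buf='IUIN' cursor=0
After op 3 (right): buf='IUIN' cursor=1
After op 4 (backspace): buf='UIN' cursor=0
After op 5 (right): buf='UIN' cursor=1
After op 6 (left): buf='UIN' cursor=0
After op 7 (end): buf='UIN' cursor=3
After op 8 (insert('G')): buf='UING' cursor=4
After op 9 (left): buf='UING' cursor=3
After op 10 (backspace): buf='UIG' cursor=2
After op 11 (undo): buf='UING' cursor=3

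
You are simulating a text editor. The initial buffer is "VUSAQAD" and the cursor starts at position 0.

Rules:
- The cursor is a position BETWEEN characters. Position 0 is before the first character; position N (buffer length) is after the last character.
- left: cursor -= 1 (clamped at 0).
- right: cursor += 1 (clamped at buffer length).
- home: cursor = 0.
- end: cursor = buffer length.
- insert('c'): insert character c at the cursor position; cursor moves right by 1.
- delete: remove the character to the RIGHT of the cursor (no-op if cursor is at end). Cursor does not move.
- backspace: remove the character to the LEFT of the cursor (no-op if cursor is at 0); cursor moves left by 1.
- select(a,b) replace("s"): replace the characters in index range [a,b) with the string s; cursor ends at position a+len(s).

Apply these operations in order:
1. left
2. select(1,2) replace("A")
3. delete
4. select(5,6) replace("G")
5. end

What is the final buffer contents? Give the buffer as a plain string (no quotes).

Answer: VAAQAG

Derivation:
After op 1 (left): buf='VUSAQAD' cursor=0
After op 2 (select(1,2) replace("A")): buf='VASAQAD' cursor=2
After op 3 (delete): buf='VAAQAD' cursor=2
After op 4 (select(5,6) replace("G")): buf='VAAQAG' cursor=6
After op 5 (end): buf='VAAQAG' cursor=6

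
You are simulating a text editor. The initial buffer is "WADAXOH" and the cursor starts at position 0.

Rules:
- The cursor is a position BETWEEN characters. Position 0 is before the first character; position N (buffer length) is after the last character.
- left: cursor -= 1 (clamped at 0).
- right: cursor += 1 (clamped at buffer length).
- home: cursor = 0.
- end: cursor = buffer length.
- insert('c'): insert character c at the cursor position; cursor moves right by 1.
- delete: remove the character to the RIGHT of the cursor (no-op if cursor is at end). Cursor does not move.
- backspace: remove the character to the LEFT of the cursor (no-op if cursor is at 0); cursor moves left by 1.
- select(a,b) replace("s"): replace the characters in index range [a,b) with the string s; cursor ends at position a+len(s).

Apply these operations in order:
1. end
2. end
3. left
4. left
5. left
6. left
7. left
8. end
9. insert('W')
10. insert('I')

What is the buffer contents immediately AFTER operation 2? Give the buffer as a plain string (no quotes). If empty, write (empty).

After op 1 (end): buf='WADAXOH' cursor=7
After op 2 (end): buf='WADAXOH' cursor=7

Answer: WADAXOH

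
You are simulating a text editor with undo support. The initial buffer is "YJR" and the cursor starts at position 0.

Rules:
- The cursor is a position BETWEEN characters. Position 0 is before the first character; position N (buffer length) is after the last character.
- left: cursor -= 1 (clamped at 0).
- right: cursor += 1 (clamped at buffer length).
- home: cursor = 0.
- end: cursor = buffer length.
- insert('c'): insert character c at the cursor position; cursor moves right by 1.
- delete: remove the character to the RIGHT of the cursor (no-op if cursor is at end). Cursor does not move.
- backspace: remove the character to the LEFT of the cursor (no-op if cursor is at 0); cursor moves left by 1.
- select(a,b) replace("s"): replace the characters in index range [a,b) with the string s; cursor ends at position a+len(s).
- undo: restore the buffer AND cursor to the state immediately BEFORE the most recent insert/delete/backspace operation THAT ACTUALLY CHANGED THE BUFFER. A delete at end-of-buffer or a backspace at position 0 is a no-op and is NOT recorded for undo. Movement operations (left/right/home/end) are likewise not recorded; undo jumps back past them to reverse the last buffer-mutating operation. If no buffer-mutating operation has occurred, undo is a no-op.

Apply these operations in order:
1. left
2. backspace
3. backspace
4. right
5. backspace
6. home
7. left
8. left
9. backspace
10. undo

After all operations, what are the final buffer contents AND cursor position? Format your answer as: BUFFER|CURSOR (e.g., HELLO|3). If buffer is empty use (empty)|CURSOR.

Answer: YJR|1

Derivation:
After op 1 (left): buf='YJR' cursor=0
After op 2 (backspace): buf='YJR' cursor=0
After op 3 (backspace): buf='YJR' cursor=0
After op 4 (right): buf='YJR' cursor=1
After op 5 (backspace): buf='JR' cursor=0
After op 6 (home): buf='JR' cursor=0
After op 7 (left): buf='JR' cursor=0
After op 8 (left): buf='JR' cursor=0
After op 9 (backspace): buf='JR' cursor=0
After op 10 (undo): buf='YJR' cursor=1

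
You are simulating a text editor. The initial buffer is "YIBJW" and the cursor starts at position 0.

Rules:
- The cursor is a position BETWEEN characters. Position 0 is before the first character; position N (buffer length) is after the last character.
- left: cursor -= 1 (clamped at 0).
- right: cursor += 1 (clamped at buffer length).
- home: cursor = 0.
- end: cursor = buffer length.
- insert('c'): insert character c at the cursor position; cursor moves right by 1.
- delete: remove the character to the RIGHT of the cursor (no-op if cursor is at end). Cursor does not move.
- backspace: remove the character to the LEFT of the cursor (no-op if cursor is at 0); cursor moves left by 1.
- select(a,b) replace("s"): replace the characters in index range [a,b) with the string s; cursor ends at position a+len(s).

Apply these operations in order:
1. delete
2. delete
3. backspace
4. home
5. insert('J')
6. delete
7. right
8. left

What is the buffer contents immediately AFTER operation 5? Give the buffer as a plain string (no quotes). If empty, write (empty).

Answer: JBJW

Derivation:
After op 1 (delete): buf='IBJW' cursor=0
After op 2 (delete): buf='BJW' cursor=0
After op 3 (backspace): buf='BJW' cursor=0
After op 4 (home): buf='BJW' cursor=0
After op 5 (insert('J')): buf='JBJW' cursor=1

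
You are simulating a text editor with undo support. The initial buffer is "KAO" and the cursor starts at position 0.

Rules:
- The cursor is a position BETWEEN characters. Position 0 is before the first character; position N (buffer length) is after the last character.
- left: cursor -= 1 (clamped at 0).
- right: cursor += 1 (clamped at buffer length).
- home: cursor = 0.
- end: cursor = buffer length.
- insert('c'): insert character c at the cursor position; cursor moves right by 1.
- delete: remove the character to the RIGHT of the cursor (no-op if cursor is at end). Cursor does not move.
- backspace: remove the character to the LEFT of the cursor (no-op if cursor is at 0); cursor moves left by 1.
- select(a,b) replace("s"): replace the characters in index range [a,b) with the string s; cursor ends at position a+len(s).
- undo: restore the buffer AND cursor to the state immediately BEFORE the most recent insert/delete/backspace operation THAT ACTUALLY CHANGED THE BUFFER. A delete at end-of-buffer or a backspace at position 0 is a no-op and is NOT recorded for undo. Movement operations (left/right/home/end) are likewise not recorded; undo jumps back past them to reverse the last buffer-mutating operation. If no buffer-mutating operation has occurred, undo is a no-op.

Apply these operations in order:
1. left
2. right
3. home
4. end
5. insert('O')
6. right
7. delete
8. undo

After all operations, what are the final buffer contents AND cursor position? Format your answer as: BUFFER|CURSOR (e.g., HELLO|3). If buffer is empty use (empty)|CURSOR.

Answer: KAO|3

Derivation:
After op 1 (left): buf='KAO' cursor=0
After op 2 (right): buf='KAO' cursor=1
After op 3 (home): buf='KAO' cursor=0
After op 4 (end): buf='KAO' cursor=3
After op 5 (insert('O')): buf='KAOO' cursor=4
After op 6 (right): buf='KAOO' cursor=4
After op 7 (delete): buf='KAOO' cursor=4
After op 8 (undo): buf='KAO' cursor=3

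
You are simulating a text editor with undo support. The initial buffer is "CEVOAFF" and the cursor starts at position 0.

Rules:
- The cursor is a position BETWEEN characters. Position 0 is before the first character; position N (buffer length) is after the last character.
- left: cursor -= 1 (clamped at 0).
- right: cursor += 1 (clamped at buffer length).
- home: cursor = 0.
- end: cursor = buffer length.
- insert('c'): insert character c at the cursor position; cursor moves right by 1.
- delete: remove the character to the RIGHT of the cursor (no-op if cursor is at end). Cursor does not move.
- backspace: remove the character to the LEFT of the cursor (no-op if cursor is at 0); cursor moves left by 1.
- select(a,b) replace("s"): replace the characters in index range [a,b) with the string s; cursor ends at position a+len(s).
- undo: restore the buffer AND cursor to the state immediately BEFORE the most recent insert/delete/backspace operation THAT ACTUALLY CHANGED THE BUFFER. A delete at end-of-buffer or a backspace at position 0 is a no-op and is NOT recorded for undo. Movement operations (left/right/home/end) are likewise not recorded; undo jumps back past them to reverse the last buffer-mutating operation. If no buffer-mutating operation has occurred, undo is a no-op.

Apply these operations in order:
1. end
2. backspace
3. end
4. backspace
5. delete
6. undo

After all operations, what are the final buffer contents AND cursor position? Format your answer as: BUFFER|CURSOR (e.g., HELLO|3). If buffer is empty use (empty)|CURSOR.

Answer: CEVOAF|6

Derivation:
After op 1 (end): buf='CEVOAFF' cursor=7
After op 2 (backspace): buf='CEVOAF' cursor=6
After op 3 (end): buf='CEVOAF' cursor=6
After op 4 (backspace): buf='CEVOA' cursor=5
After op 5 (delete): buf='CEVOA' cursor=5
After op 6 (undo): buf='CEVOAF' cursor=6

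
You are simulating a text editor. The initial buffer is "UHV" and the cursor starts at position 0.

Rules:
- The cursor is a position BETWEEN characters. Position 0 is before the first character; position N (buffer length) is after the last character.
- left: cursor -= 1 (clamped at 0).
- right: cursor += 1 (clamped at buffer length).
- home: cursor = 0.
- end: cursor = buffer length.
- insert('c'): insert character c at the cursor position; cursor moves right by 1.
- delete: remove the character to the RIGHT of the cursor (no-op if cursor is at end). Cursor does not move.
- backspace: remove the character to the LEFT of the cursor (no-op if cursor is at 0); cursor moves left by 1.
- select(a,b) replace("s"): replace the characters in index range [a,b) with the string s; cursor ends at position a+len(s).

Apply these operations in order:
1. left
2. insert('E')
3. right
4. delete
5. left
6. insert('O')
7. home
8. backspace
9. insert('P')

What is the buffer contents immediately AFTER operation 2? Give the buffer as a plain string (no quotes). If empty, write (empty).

Answer: EUHV

Derivation:
After op 1 (left): buf='UHV' cursor=0
After op 2 (insert('E')): buf='EUHV' cursor=1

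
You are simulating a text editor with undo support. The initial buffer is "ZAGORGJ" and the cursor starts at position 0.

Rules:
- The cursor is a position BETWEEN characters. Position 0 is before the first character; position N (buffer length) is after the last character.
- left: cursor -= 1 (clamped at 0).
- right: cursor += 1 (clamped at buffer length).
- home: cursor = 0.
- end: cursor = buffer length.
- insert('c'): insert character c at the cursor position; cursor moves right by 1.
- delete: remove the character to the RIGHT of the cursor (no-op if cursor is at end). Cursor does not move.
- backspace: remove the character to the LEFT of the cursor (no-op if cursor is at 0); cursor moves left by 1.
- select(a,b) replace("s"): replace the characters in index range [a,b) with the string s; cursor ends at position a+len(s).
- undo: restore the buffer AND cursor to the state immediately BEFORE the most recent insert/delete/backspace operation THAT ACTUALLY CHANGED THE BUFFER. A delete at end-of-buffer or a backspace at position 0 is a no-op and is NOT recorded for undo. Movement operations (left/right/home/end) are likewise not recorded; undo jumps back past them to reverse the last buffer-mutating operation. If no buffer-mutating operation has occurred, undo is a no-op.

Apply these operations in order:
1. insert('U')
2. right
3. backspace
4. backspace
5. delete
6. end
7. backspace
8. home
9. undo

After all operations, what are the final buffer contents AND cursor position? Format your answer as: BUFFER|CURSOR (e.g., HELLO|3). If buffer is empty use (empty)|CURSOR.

After op 1 (insert('U')): buf='UZAGORGJ' cursor=1
After op 2 (right): buf='UZAGORGJ' cursor=2
After op 3 (backspace): buf='UAGORGJ' cursor=1
After op 4 (backspace): buf='AGORGJ' cursor=0
After op 5 (delete): buf='GORGJ' cursor=0
After op 6 (end): buf='GORGJ' cursor=5
After op 7 (backspace): buf='GORG' cursor=4
After op 8 (home): buf='GORG' cursor=0
After op 9 (undo): buf='GORGJ' cursor=5

Answer: GORGJ|5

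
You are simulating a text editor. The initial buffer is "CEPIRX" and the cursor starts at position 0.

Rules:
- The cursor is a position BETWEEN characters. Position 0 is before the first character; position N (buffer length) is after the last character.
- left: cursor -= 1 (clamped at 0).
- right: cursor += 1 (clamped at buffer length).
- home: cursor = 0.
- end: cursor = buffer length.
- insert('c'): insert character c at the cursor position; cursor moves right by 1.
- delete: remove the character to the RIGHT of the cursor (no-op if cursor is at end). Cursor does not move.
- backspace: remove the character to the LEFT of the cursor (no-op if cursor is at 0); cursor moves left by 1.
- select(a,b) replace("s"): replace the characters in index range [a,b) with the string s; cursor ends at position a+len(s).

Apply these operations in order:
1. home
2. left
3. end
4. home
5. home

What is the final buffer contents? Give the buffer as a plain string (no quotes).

Answer: CEPIRX

Derivation:
After op 1 (home): buf='CEPIRX' cursor=0
After op 2 (left): buf='CEPIRX' cursor=0
After op 3 (end): buf='CEPIRX' cursor=6
After op 4 (home): buf='CEPIRX' cursor=0
After op 5 (home): buf='CEPIRX' cursor=0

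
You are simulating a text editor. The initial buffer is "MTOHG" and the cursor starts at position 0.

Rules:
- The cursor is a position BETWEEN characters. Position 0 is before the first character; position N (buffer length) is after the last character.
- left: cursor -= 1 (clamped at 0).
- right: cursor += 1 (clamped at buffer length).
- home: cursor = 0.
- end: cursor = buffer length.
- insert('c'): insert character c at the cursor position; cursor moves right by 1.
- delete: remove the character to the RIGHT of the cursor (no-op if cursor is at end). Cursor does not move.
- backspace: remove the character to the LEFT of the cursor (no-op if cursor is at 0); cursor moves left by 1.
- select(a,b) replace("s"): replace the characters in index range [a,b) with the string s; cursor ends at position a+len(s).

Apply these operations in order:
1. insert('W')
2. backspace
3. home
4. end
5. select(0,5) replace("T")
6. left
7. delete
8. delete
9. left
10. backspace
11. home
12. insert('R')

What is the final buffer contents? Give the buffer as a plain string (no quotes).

After op 1 (insert('W')): buf='WMTOHG' cursor=1
After op 2 (backspace): buf='MTOHG' cursor=0
After op 3 (home): buf='MTOHG' cursor=0
After op 4 (end): buf='MTOHG' cursor=5
After op 5 (select(0,5) replace("T")): buf='T' cursor=1
After op 6 (left): buf='T' cursor=0
After op 7 (delete): buf='(empty)' cursor=0
After op 8 (delete): buf='(empty)' cursor=0
After op 9 (left): buf='(empty)' cursor=0
After op 10 (backspace): buf='(empty)' cursor=0
After op 11 (home): buf='(empty)' cursor=0
After op 12 (insert('R')): buf='R' cursor=1

Answer: R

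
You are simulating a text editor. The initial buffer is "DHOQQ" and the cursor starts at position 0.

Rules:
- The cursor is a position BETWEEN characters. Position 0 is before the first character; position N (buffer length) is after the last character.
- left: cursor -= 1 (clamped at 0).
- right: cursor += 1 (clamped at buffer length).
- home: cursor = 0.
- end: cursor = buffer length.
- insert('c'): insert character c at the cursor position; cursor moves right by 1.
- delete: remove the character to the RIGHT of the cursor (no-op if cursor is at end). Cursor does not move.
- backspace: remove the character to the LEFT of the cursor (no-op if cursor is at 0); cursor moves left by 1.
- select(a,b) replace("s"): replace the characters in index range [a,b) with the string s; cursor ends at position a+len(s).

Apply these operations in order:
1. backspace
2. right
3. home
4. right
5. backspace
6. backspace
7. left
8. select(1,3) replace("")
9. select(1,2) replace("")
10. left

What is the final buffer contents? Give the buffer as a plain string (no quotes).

Answer: H

Derivation:
After op 1 (backspace): buf='DHOQQ' cursor=0
After op 2 (right): buf='DHOQQ' cursor=1
After op 3 (home): buf='DHOQQ' cursor=0
After op 4 (right): buf='DHOQQ' cursor=1
After op 5 (backspace): buf='HOQQ' cursor=0
After op 6 (backspace): buf='HOQQ' cursor=0
After op 7 (left): buf='HOQQ' cursor=0
After op 8 (select(1,3) replace("")): buf='HQ' cursor=1
After op 9 (select(1,2) replace("")): buf='H' cursor=1
After op 10 (left): buf='H' cursor=0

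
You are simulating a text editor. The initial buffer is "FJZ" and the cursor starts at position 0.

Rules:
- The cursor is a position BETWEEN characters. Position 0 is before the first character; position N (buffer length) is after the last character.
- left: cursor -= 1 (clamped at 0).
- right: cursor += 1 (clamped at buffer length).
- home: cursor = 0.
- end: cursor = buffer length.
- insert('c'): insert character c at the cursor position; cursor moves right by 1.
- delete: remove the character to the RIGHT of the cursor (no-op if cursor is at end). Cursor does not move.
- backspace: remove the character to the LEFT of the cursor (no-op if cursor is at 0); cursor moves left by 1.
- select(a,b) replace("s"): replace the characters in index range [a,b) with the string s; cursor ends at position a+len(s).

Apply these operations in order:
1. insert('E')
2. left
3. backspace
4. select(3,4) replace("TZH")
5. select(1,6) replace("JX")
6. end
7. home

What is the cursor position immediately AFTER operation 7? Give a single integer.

Answer: 0

Derivation:
After op 1 (insert('E')): buf='EFJZ' cursor=1
After op 2 (left): buf='EFJZ' cursor=0
After op 3 (backspace): buf='EFJZ' cursor=0
After op 4 (select(3,4) replace("TZH")): buf='EFJTZH' cursor=6
After op 5 (select(1,6) replace("JX")): buf='EJX' cursor=3
After op 6 (end): buf='EJX' cursor=3
After op 7 (home): buf='EJX' cursor=0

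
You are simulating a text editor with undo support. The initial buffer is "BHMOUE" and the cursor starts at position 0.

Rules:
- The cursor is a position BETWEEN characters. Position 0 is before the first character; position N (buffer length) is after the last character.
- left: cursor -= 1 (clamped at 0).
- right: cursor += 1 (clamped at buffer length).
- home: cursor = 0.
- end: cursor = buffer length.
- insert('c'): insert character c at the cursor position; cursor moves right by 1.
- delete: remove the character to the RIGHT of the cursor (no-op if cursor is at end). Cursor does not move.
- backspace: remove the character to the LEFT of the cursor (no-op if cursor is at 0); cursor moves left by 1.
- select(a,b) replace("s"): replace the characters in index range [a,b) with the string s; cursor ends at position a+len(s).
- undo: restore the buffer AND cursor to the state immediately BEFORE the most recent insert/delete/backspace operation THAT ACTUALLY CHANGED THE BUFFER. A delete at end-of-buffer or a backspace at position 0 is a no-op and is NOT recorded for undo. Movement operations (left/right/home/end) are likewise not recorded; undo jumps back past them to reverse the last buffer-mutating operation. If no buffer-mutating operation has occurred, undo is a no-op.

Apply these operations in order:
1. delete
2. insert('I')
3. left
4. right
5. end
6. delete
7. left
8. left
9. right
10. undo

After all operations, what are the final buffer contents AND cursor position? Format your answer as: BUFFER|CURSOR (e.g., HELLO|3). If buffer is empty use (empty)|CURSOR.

After op 1 (delete): buf='HMOUE' cursor=0
After op 2 (insert('I')): buf='IHMOUE' cursor=1
After op 3 (left): buf='IHMOUE' cursor=0
After op 4 (right): buf='IHMOUE' cursor=1
After op 5 (end): buf='IHMOUE' cursor=6
After op 6 (delete): buf='IHMOUE' cursor=6
After op 7 (left): buf='IHMOUE' cursor=5
After op 8 (left): buf='IHMOUE' cursor=4
After op 9 (right): buf='IHMOUE' cursor=5
After op 10 (undo): buf='HMOUE' cursor=0

Answer: HMOUE|0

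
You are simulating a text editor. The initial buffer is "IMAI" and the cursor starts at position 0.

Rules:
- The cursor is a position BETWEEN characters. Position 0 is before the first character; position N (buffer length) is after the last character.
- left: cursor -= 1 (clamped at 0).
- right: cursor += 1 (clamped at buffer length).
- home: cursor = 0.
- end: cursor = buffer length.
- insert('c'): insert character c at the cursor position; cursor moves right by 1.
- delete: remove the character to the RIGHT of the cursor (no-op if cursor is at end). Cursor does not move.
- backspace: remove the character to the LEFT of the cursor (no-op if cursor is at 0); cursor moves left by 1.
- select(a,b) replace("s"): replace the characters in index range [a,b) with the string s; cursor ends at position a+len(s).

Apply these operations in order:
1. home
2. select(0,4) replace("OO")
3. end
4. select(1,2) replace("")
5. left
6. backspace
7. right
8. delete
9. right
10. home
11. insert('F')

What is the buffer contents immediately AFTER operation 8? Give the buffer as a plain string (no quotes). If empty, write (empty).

After op 1 (home): buf='IMAI' cursor=0
After op 2 (select(0,4) replace("OO")): buf='OO' cursor=2
After op 3 (end): buf='OO' cursor=2
After op 4 (select(1,2) replace("")): buf='O' cursor=1
After op 5 (left): buf='O' cursor=0
After op 6 (backspace): buf='O' cursor=0
After op 7 (right): buf='O' cursor=1
After op 8 (delete): buf='O' cursor=1

Answer: O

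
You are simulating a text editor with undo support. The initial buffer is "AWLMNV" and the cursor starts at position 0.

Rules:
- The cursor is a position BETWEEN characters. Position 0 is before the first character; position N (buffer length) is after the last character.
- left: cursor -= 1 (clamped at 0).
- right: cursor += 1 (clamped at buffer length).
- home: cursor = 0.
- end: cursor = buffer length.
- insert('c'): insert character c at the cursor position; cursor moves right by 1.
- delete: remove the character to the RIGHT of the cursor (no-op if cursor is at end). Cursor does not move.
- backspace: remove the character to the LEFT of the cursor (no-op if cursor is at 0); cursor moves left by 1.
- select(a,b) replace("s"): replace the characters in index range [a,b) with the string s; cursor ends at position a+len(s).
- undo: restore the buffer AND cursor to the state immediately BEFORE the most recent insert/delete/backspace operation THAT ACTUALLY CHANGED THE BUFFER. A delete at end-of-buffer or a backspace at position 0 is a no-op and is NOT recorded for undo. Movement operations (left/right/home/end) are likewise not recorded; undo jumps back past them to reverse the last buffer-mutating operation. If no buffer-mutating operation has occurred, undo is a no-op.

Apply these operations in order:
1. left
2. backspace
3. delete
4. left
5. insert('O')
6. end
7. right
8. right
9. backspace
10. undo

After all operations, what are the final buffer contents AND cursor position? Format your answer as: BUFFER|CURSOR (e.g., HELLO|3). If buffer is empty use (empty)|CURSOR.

Answer: OWLMNV|6

Derivation:
After op 1 (left): buf='AWLMNV' cursor=0
After op 2 (backspace): buf='AWLMNV' cursor=0
After op 3 (delete): buf='WLMNV' cursor=0
After op 4 (left): buf='WLMNV' cursor=0
After op 5 (insert('O')): buf='OWLMNV' cursor=1
After op 6 (end): buf='OWLMNV' cursor=6
After op 7 (right): buf='OWLMNV' cursor=6
After op 8 (right): buf='OWLMNV' cursor=6
After op 9 (backspace): buf='OWLMN' cursor=5
After op 10 (undo): buf='OWLMNV' cursor=6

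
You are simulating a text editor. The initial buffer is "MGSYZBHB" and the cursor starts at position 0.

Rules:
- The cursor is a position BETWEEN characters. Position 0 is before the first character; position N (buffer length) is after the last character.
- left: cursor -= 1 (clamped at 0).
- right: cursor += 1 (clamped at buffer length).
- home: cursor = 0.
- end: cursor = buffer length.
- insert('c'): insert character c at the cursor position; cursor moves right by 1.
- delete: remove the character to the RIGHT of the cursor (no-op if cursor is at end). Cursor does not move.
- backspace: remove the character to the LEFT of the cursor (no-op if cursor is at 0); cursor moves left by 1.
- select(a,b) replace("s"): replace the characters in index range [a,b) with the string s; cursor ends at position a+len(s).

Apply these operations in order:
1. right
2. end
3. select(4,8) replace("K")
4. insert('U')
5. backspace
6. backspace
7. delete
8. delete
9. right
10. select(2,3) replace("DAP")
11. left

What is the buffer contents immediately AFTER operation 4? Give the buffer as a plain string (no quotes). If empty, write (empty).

Answer: MGSYKU

Derivation:
After op 1 (right): buf='MGSYZBHB' cursor=1
After op 2 (end): buf='MGSYZBHB' cursor=8
After op 3 (select(4,8) replace("K")): buf='MGSYK' cursor=5
After op 4 (insert('U')): buf='MGSYKU' cursor=6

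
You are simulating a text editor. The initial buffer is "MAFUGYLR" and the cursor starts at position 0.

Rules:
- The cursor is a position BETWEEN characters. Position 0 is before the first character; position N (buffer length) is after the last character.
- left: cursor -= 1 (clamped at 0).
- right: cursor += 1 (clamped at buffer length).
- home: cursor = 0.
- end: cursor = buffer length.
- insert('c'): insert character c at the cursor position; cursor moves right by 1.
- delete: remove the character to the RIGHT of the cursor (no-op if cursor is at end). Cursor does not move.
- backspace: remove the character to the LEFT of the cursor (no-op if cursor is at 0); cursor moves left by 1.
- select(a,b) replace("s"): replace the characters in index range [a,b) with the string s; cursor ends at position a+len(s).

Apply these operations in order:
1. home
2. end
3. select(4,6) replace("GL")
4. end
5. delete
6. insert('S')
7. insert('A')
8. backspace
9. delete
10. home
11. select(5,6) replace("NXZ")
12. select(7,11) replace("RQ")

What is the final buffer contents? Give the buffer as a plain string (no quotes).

After op 1 (home): buf='MAFUGYLR' cursor=0
After op 2 (end): buf='MAFUGYLR' cursor=8
After op 3 (select(4,6) replace("GL")): buf='MAFUGLLR' cursor=6
After op 4 (end): buf='MAFUGLLR' cursor=8
After op 5 (delete): buf='MAFUGLLR' cursor=8
After op 6 (insert('S')): buf='MAFUGLLRS' cursor=9
After op 7 (insert('A')): buf='MAFUGLLRSA' cursor=10
After op 8 (backspace): buf='MAFUGLLRS' cursor=9
After op 9 (delete): buf='MAFUGLLRS' cursor=9
After op 10 (home): buf='MAFUGLLRS' cursor=0
After op 11 (select(5,6) replace("NXZ")): buf='MAFUGNXZLRS' cursor=8
After op 12 (select(7,11) replace("RQ")): buf='MAFUGNXRQ' cursor=9

Answer: MAFUGNXRQ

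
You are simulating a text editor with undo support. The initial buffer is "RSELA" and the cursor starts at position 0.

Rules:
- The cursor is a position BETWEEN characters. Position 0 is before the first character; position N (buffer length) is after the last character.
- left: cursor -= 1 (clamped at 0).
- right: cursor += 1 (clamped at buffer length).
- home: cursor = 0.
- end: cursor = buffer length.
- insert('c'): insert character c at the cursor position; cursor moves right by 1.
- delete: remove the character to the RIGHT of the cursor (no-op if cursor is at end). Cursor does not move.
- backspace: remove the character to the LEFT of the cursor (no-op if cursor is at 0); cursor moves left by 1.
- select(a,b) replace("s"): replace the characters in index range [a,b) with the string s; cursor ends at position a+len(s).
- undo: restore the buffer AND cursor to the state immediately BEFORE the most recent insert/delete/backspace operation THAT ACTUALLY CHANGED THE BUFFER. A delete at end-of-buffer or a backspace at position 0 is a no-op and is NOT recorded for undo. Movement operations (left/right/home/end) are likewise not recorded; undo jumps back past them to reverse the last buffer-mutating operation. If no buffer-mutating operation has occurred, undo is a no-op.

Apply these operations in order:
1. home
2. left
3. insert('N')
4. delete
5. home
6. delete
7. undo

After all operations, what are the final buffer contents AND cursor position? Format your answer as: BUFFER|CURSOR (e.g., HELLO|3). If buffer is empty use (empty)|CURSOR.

After op 1 (home): buf='RSELA' cursor=0
After op 2 (left): buf='RSELA' cursor=0
After op 3 (insert('N')): buf='NRSELA' cursor=1
After op 4 (delete): buf='NSELA' cursor=1
After op 5 (home): buf='NSELA' cursor=0
After op 6 (delete): buf='SELA' cursor=0
After op 7 (undo): buf='NSELA' cursor=0

Answer: NSELA|0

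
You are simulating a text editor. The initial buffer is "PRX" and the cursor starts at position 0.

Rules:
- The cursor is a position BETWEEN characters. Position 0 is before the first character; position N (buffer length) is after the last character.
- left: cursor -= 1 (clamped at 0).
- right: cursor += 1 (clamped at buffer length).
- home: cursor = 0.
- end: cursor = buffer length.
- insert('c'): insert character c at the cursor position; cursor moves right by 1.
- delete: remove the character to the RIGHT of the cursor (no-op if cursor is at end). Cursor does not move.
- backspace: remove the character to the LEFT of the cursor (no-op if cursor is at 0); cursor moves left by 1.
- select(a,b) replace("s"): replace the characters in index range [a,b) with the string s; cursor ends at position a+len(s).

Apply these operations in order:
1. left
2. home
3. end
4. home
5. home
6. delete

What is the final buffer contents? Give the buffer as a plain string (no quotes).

After op 1 (left): buf='PRX' cursor=0
After op 2 (home): buf='PRX' cursor=0
After op 3 (end): buf='PRX' cursor=3
After op 4 (home): buf='PRX' cursor=0
After op 5 (home): buf='PRX' cursor=0
After op 6 (delete): buf='RX' cursor=0

Answer: RX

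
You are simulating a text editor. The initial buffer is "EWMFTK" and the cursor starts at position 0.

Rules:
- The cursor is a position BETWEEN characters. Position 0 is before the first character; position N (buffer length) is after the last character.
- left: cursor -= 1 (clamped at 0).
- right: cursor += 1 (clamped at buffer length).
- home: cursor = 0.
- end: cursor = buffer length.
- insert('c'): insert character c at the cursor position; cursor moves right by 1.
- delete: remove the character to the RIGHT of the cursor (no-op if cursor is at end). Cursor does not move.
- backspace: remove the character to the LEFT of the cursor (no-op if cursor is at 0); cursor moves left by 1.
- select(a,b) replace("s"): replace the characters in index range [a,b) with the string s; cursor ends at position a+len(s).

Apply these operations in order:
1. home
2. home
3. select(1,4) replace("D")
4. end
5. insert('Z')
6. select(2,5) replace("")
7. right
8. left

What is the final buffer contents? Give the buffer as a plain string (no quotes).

Answer: ED

Derivation:
After op 1 (home): buf='EWMFTK' cursor=0
After op 2 (home): buf='EWMFTK' cursor=0
After op 3 (select(1,4) replace("D")): buf='EDTK' cursor=2
After op 4 (end): buf='EDTK' cursor=4
After op 5 (insert('Z')): buf='EDTKZ' cursor=5
After op 6 (select(2,5) replace("")): buf='ED' cursor=2
After op 7 (right): buf='ED' cursor=2
After op 8 (left): buf='ED' cursor=1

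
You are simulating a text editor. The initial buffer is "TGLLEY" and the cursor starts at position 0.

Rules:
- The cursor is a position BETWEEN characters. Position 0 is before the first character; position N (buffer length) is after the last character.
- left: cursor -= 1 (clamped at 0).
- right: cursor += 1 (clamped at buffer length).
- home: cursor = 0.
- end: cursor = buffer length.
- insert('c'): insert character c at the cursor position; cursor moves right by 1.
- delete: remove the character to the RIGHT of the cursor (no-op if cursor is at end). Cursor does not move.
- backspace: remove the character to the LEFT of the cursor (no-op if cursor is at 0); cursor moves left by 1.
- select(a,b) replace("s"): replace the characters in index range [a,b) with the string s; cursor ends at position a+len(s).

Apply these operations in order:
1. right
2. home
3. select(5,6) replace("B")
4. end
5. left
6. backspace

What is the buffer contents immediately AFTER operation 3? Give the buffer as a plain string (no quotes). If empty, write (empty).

Answer: TGLLEB

Derivation:
After op 1 (right): buf='TGLLEY' cursor=1
After op 2 (home): buf='TGLLEY' cursor=0
After op 3 (select(5,6) replace("B")): buf='TGLLEB' cursor=6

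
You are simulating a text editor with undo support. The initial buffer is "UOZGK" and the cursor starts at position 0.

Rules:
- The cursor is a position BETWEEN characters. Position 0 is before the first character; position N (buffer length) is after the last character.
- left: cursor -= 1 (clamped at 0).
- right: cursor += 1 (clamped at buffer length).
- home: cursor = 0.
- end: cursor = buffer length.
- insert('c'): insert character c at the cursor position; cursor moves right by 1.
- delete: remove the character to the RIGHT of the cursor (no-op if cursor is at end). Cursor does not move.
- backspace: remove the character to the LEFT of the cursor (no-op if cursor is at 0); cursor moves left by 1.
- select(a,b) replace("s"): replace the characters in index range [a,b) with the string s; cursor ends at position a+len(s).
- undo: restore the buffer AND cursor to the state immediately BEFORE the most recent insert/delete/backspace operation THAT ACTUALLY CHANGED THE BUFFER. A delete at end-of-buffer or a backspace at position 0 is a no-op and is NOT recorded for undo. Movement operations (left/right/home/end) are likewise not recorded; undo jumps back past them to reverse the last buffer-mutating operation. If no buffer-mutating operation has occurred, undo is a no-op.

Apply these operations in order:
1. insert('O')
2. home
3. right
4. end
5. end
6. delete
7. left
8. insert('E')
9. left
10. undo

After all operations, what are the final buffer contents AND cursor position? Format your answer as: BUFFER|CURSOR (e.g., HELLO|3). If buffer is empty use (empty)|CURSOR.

After op 1 (insert('O')): buf='OUOZGK' cursor=1
After op 2 (home): buf='OUOZGK' cursor=0
After op 3 (right): buf='OUOZGK' cursor=1
After op 4 (end): buf='OUOZGK' cursor=6
After op 5 (end): buf='OUOZGK' cursor=6
After op 6 (delete): buf='OUOZGK' cursor=6
After op 7 (left): buf='OUOZGK' cursor=5
After op 8 (insert('E')): buf='OUOZGEK' cursor=6
After op 9 (left): buf='OUOZGEK' cursor=5
After op 10 (undo): buf='OUOZGK' cursor=5

Answer: OUOZGK|5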